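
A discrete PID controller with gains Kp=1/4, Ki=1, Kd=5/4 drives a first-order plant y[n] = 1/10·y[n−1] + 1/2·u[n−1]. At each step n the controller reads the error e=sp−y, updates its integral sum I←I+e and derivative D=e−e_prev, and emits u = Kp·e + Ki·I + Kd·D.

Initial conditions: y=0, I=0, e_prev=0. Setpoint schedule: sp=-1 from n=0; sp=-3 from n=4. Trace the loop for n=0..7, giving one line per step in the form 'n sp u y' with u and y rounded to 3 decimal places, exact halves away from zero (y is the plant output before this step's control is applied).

0 -1 -2.500 0.000
1 -1 0.875 -1.250
2 -1 -4.344 0.313
3 -1 2.430 -2.141
4 -3 -12.350 1.001
5 -3 7.765 -6.075
6 -3 -21.379 3.275
7 -3 18.126 -10.362

(exact arithmetic carried between steps; '≈' marks a value shown rounded to 6 d.p. or computed from one; I and e_prev carry over from the previous line; the table rounds u and y to 3 d.p., halves away from zero)
n=0: y=0, sp=-1, e=sp−y=-1; I=-1, D=e−e_prev=-1; u=1/4·(-1)+1·(-1)+5/4·(-1)=-2.5; next y=1/10·0+1/2·(-2.5)=-1.25
n=1: y=-1.25, sp=-1, e=sp−y=0.25; I=-0.75, D=e−e_prev=1.25; u=1/4·0.25+1·(-0.75)+5/4·1.25=0.875; next y=1/10·(-1.25)+1/2·0.875=0.3125
n=2: y=0.3125, sp=-1, e=sp−y=-1.3125; I=-2.0625, D=e−e_prev=-1.5625; u=1/4·(-1.3125)+1·(-2.0625)+5/4·(-1.5625)=-4.34375; next y=1/10·0.3125+1/2·(-4.34375)=-2.140625
n=3: y=-2.140625, sp=-1, e=sp−y=1.140625; I=-0.921875, D=e−e_prev=2.453125; u=1/4·1.140625+1·(-0.921875)+5/4·2.453125≈2.429688; next y=1/10·(-2.140625)+1/2·2.429688≈1.000781
n=4: y≈1.000781, sp=-3, e=sp−y≈-4.000781; I≈-4.922656, D=e−e_prev≈-5.141406; u=1/4·(-4.000781)+1·(-4.922656)+5/4·(-5.141406)≈-12.349609; next y=1/10·1.000781+1/2·(-12.349609)≈-6.074727
n=5: y≈-6.074727, sp=-3, e=sp−y≈3.074727; I≈-1.847930, D=e−e_prev≈7.075508; u=1/4·3.074727+1·(-1.847930)+5/4·7.075508≈7.765137; next y=1/10·(-6.074727)+1/2·7.765137≈3.275096
n=6: y≈3.275096, sp=-3, e=sp−y≈-6.275096; I≈-8.123025, D=e−e_prev≈-9.349822; u=1/4·(-6.275096)+1·(-8.123025)+5/4·(-9.349822)≈-21.379077; next y=1/10·3.275096+1/2·(-21.379077)≈-10.362029
n=7: y≈-10.362029, sp=-3, e=sp−y≈7.362029; I≈-0.760996, D=e−e_prev≈13.637125; u=1/4·7.362029+1·(-0.760996)+5/4·13.637125≈18.125917; next y=1/10·(-10.362029)+1/2·18.125917≈8.026755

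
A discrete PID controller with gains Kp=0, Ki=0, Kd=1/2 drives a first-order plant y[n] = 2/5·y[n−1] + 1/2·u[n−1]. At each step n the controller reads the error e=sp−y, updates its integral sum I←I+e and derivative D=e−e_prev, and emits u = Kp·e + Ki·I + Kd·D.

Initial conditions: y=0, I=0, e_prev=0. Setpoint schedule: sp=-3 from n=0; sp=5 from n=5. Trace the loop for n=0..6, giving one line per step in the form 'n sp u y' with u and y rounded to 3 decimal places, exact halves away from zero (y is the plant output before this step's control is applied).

(exact arithmetic carried between steps; '≈' marks a value shown rounded to 6 d.p. or computed from one; I and e_prev carry over from the previous line; the table rounds u and y to 3 d.p., halves away from zero)
n=0: y=0, sp=-3, e=sp−y=-3; I=-3, D=e−e_prev=-3; u=0·(-3)+0·(-3)+1/2·(-3)=-1.5; next y=2/5·0+1/2·(-1.5)=-0.75
n=1: y=-0.75, sp=-3, e=sp−y=-2.25; I=-5.25, D=e−e_prev=0.75; u=0·(-2.25)+0·(-5.25)+1/2·0.75=0.375; next y=2/5·(-0.75)+1/2·0.375=-0.1125
n=2: y=-0.1125, sp=-3, e=sp−y=-2.8875; I=-8.1375, D=e−e_prev=-0.6375; u=0·(-2.8875)+0·(-8.1375)+1/2·(-0.6375)=-0.31875; next y=2/5·(-0.1125)+1/2·(-0.31875)=-0.204375
n=3: y=-0.204375, sp=-3, e=sp−y=-2.795625; I=-10.933125, D=e−e_prev=0.091875; u=0·(-2.795625)+0·(-10.933125)+1/2·0.091875≈0.045938; next y=2/5·(-0.204375)+1/2·0.045938≈-0.058781
n=4: y≈-0.058781, sp=-3, e=sp−y≈-2.941219; I≈-13.874344, D=e−e_prev≈-0.145594; u=0·(-2.941219)+0·(-13.874344)+1/2·(-0.145594)≈-0.072797; next y=2/5·(-0.058781)+1/2·(-0.072797)≈-0.059911
n=5: y≈-0.059911, sp=5, e=sp−y≈5.059911; I≈-8.814433, D=e−e_prev≈8.001130; u=0·5.059911+0·(-8.814433)+1/2·8.001130≈4.000565; next y=2/5·(-0.059911)+1/2·4.000565≈1.976318
n=6: y≈1.976318, sp=5, e=sp−y≈3.023682; I≈-5.790751, D=e−e_prev≈-2.036229; u=0·3.023682+0·(-5.790751)+1/2·(-2.036229)≈-1.018114; next y=2/5·1.976318+1/2·(-1.018114)≈0.281470

0 -3 -1.500 0.000
1 -3 0.375 -0.750
2 -3 -0.319 -0.113
3 -3 0.046 -0.204
4 -3 -0.073 -0.059
5 5 4.001 -0.060
6 5 -1.018 1.976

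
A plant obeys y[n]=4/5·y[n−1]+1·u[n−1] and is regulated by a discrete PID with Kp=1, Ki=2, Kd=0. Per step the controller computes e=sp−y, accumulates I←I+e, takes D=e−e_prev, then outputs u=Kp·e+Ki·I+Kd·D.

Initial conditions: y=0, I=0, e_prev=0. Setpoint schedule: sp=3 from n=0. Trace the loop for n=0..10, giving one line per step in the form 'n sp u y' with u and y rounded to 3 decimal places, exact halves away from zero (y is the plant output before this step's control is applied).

(exact arithmetic carried between steps; '≈' marks a value shown rounded to 6 d.p. or computed from one; I and e_prev carry over from the previous line; the table rounds u and y to 3 d.p., halves away from zero)
n=0: y=0, sp=3, e=sp−y=3; I=3, D=e−e_prev=3; u=1·3+2·3+0·3=9; next y=4/5·0+1·9=9
n=1: y=9, sp=3, e=sp−y=-6; I=-3, D=e−e_prev=-9; u=1·(-6)+2·(-3)+0·(-9)=-12; next y=4/5·9+1·(-12)=-4.8
n=2: y=-4.8, sp=3, e=sp−y=7.8; I=4.8, D=e−e_prev=13.8; u=1·7.8+2·4.8+0·13.8=17.4; next y=4/5·(-4.8)+1·17.4=13.56
n=3: y=13.56, sp=3, e=sp−y=-10.56; I=-5.76, D=e−e_prev=-18.36; u=1·(-10.56)+2·(-5.76)+0·(-18.36)=-22.08; next y=4/5·13.56+1·(-22.08)=-11.232
n=4: y=-11.232, sp=3, e=sp−y=14.232; I=8.472, D=e−e_prev=24.792; u=1·14.232+2·8.472+0·24.792=31.176; next y=4/5·(-11.232)+1·31.176=22.1904
n=5: y=22.1904, sp=3, e=sp−y=-19.1904; I=-10.7184, D=e−e_prev=-33.4224; u=1·(-19.1904)+2·(-10.7184)+0·(-33.4224)=-40.6272; next y=4/5·22.1904+1·(-40.6272)=-22.87488
n=6: y=-22.87488, sp=3, e=sp−y=25.87488; I=15.15648, D=e−e_prev=45.06528; u=1·25.87488+2·15.15648+0·45.06528=56.18784; next y=4/5·(-22.87488)+1·56.18784=37.887936
n=7: y=37.887936, sp=3, e=sp−y=-34.887936; I=-19.731456, D=e−e_prev=-60.762816; u=1·(-34.887936)+2·(-19.731456)+0·(-60.762816)=-74.350848; next y=4/5·37.887936+1·(-74.350848)≈-44.040499
n=8: y≈-44.040499, sp=3, e=sp−y≈47.040499; I≈27.309043, D=e−e_prev≈81.928435; u=1·47.040499+2·27.309043+0·81.928435≈101.658586; next y=4/5·(-44.040499)+1·101.658586≈66.426186
n=9: y≈66.426186, sp=3, e=sp−y≈-63.426186; I≈-36.117143, D=e−e_prev≈-110.466685; u=1·(-63.426186)+2·(-36.117143)+0·(-110.466685)≈-135.660472; next y=4/5·66.426186+1·(-135.660472)≈-82.519523
n=10: y≈-82.519523, sp=3, e=sp−y≈85.519523; I≈49.402380, D=e−e_prev≈148.945710; u=1·85.519523+2·49.402380+0·148.945710≈184.324284; next y=4/5·(-82.519523)+1·184.324284≈118.308665

0 3 9.000 0.000
1 3 -12.000 9.000
2 3 17.400 -4.800
3 3 -22.080 13.560
4 3 31.176 -11.232
5 3 -40.627 22.190
6 3 56.188 -22.875
7 3 -74.351 37.888
8 3 101.659 -44.040
9 3 -135.660 66.426
10 3 184.324 -82.520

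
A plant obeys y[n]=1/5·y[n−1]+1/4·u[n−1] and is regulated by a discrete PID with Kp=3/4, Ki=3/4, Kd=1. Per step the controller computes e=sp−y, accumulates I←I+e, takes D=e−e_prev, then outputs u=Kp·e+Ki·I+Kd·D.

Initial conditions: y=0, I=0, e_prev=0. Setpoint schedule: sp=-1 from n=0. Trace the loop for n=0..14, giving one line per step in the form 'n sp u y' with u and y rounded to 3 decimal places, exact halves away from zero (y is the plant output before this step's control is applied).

0 -1 -2.500 0.000
1 -1 -0.688 -0.625
2 -1 -2.414 -0.297
3 -1 -1.698 -0.663
4 -1 -2.581 -0.557
5 -1 -2.309 -0.757
6 -1 -2.761 -0.729
7 -1 -2.668 -0.836
8 -1 -2.903 -0.834
9 -1 -2.880 -0.893
10 -1 -3.004 -0.898
11 -1 -3.005 -0.931
12 -1 -3.073 -0.937
13 -1 -3.081 -0.956
14 -1 -3.118 -0.961

(exact arithmetic carried between steps; '≈' marks a value shown rounded to 6 d.p. or computed from one; I and e_prev carry over from the previous line; the table rounds u and y to 3 d.p., halves away from zero)
n=0: y=0, sp=-1, e=sp−y=-1; I=-1, D=e−e_prev=-1; u=3/4·(-1)+3/4·(-1)+1·(-1)=-2.5; next y=1/5·0+1/4·(-2.5)=-0.625
n=1: y=-0.625, sp=-1, e=sp−y=-0.375; I=-1.375, D=e−e_prev=0.625; u=3/4·(-0.375)+3/4·(-1.375)+1·0.625=-0.6875; next y=1/5·(-0.625)+1/4·(-0.6875)=-0.296875
n=2: y=-0.296875, sp=-1, e=sp−y=-0.703125; I=-2.078125, D=e−e_prev=-0.328125; u=3/4·(-0.703125)+3/4·(-2.078125)+1·(-0.328125)≈-2.414063; next y=1/5·(-0.296875)+1/4·(-2.414063)≈-0.662891
n=3: y≈-0.662891, sp=-1, e=sp−y≈-0.337109; I≈-2.415234, D=e−e_prev≈0.366016; u=3/4·(-0.337109)+3/4·(-2.415234)+1·0.366016≈-1.698242; next y=1/5·(-0.662891)+1/4·(-1.698242)≈-0.557139
n=4: y≈-0.557139, sp=-1, e=sp−y≈-0.442861; I≈-2.858096, D=e−e_prev≈-0.105752; u=3/4·(-0.442861)+3/4·(-2.858096)+1·(-0.105752)≈-2.581470; next y=1/5·(-0.557139)+1/4·(-2.581470)≈-0.756795
n=5: y≈-0.756795, sp=-1, e=sp−y≈-0.243205; I≈-3.101301, D=e−e_prev≈0.199656; u=3/4·(-0.243205)+3/4·(-3.101301)+1·0.199656≈-2.308723; next y=1/5·(-0.756795)+1/4·(-2.308723)≈-0.728540
n=6: y≈-0.728540, sp=-1, e=sp−y≈-0.271460; I≈-3.372761, D=e−e_prev≈-0.028255; u=3/4·(-0.271460)+3/4·(-3.372761)+1·(-0.028255)≈-2.761421; next y=1/5·(-0.728540)+1/4·(-2.761421)≈-0.836063
n=7: y≈-0.836063, sp=-1, e=sp−y≈-0.163937; I≈-3.536698, D=e−e_prev≈0.107524; u=3/4·(-0.163937)+3/4·(-3.536698)+1·0.107524≈-2.667952; next y=1/5·(-0.836063)+1/4·(-2.667952)≈-0.834201
n=8: y≈-0.834201, sp=-1, e=sp−y≈-0.165799; I≈-3.702497, D=e−e_prev≈-0.001863; u=3/4·(-0.165799)+3/4·(-3.702497)+1·(-0.001863)≈-2.903085; next y=1/5·(-0.834201)+1/4·(-2.903085)≈-0.892611
n=9: y≈-0.892611, sp=-1, e=sp−y≈-0.107389; I≈-3.809886, D=e−e_prev≈0.058411; u=3/4·(-0.107389)+3/4·(-3.809886)+1·0.058411≈-2.879545; next y=1/5·(-0.892611)+1/4·(-2.879545)≈-0.898409
n=10: y≈-0.898409, sp=-1, e=sp−y≈-0.101591; I≈-3.911477, D=e−e_prev≈0.005797; u=3/4·(-0.101591)+3/4·(-3.911477)+1·0.005797≈-3.004004; next y=1/5·(-0.898409)+1/4·(-3.004004)≈-0.930683
n=11: y≈-0.930683, sp=-1, e=sp−y≈-0.069317; I≈-3.980794, D=e−e_prev≈0.032274; u=3/4·(-0.069317)+3/4·(-3.980794)+1·0.032274≈-3.005309; next y=1/5·(-0.930683)+1/4·(-3.005309)≈-0.937464
n=12: y≈-0.937464, sp=-1, e=sp−y≈-0.062536; I≈-4.043330, D=e−e_prev≈0.006781; u=3/4·(-0.062536)+3/4·(-4.043330)+1·0.006781≈-3.072619; next y=1/5·(-0.937464)+1/4·(-3.072619)≈-0.955647
n=13: y≈-0.955647, sp=-1, e=sp−y≈-0.044353; I≈-4.087683, D=e−e_prev≈0.018184; u=3/4·(-0.044353)+3/4·(-4.087683)+1·0.018184≈-3.080843; next y=1/5·(-0.955647)+1/4·(-3.080843)≈-0.961340
n=14: y≈-0.961340, sp=-1, e=sp−y≈-0.038660; I≈-4.126343, D=e−e_prev≈0.005693; u=3/4·(-0.038660)+3/4·(-4.126343)+1·0.005693≈-3.118059; next y=1/5·(-0.961340)+1/4·(-3.118059)≈-0.971783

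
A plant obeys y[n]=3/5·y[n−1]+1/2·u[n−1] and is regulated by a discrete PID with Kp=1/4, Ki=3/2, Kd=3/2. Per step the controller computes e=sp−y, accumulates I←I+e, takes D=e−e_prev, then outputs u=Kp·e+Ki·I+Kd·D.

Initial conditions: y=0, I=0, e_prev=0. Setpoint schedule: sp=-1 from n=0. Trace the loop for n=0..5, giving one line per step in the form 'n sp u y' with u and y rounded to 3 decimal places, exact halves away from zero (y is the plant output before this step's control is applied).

0 -1 -3.250 0.000
1 -1 2.031 -1.625
2 -1 -4.882 0.041
3 -1 4.042 -2.417
4 -1 -7.229 0.571
5 -1 7.385 -3.272

(exact arithmetic carried between steps; '≈' marks a value shown rounded to 6 d.p. or computed from one; I and e_prev carry over from the previous line; the table rounds u and y to 3 d.p., halves away from zero)
n=0: y=0, sp=-1, e=sp−y=-1; I=-1, D=e−e_prev=-1; u=1/4·(-1)+3/2·(-1)+3/2·(-1)=-3.25; next y=3/5·0+1/2·(-3.25)=-1.625
n=1: y=-1.625, sp=-1, e=sp−y=0.625; I=-0.375, D=e−e_prev=1.625; u=1/4·0.625+3/2·(-0.375)+3/2·1.625=2.03125; next y=3/5·(-1.625)+1/2·2.03125=0.040625
n=2: y=0.040625, sp=-1, e=sp−y=-1.040625; I=-1.415625, D=e−e_prev=-1.665625; u=1/4·(-1.040625)+3/2·(-1.415625)+3/2·(-1.665625)≈-4.882031; next y=3/5·0.040625+1/2·(-4.882031)≈-2.416641
n=3: y≈-2.416641, sp=-1, e=sp−y≈1.416641; I≈0.001016, D=e−e_prev≈2.457266; u=1/4·1.416641+3/2·0.001016+3/2·2.457266≈4.041582; next y=3/5·(-2.416641)+1/2·4.041582≈0.570807
n=4: y≈0.570807, sp=-1, e=sp−y≈-1.570807; I≈-1.569791, D=e−e_prev≈-2.987447; u=1/4·(-1.570807)+3/2·(-1.569791)+3/2·(-2.987447)≈-7.228559; next y=3/5·0.570807+1/2·(-7.228559)≈-3.271796
n=5: y≈-3.271796, sp=-1, e=sp−y≈2.271796; I≈0.702005, D=e−e_prev≈3.842602; u=1/4·2.271796+3/2·0.702005+3/2·3.842602≈7.384859; next y=3/5·(-3.271796)+1/2·7.384859≈1.729352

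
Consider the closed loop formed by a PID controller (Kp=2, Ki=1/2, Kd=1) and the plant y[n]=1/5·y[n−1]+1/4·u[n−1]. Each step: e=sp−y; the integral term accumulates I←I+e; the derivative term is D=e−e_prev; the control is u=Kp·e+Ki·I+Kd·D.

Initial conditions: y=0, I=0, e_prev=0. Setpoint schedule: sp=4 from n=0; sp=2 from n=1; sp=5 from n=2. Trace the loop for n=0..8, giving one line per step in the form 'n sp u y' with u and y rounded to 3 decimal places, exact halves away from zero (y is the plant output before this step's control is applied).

0 4 14.000 0.000
1 2 -7.250 3.500
2 5 24.144 -1.113
3 5 -4.653 5.813
4 5 22.215 -0.001
5 5 -0.539 5.554
6 5 20.760 0.976
7 5 2.762 5.385
8 5 19.641 1.768

(exact arithmetic carried between steps; '≈' marks a value shown rounded to 6 d.p. or computed from one; I and e_prev carry over from the previous line; the table rounds u and y to 3 d.p., halves away from zero)
n=0: y=0, sp=4, e=sp−y=4; I=4, D=e−e_prev=4; u=2·4+1/2·4+1·4=14; next y=1/5·0+1/4·14=3.5
n=1: y=3.5, sp=2, e=sp−y=-1.5; I=2.5, D=e−e_prev=-5.5; u=2·(-1.5)+1/2·2.5+1·(-5.5)=-7.25; next y=1/5·3.5+1/4·(-7.25)=-1.1125
n=2: y=-1.1125, sp=5, e=sp−y=6.1125; I=8.6125, D=e−e_prev=7.6125; u=2·6.1125+1/2·8.6125+1·7.6125=24.14375; next y=1/5·(-1.1125)+1/4·24.14375≈5.813438
n=3: y≈5.813438, sp=5, e=sp−y≈-0.813438; I≈7.799063, D=e−e_prev≈-6.925938; u=2·(-0.813438)+1/2·7.799063+1·(-6.925938)≈-4.653281; next y=1/5·5.813438+1/4·(-4.653281)≈-0.000633
n=4: y≈-0.000633, sp=5, e=sp−y≈5.000633; I≈12.799695, D=e−e_prev≈5.814070; u=2·5.000633+1/2·12.799695+1·5.814070≈22.215184; next y=1/5·(-0.000633)+1/4·22.215184≈5.553669
n=5: y≈5.553669, sp=5, e=sp−y≈-0.553669; I≈12.246026, D=e−e_prev≈-5.554302; u=2·(-0.553669)+1/2·12.246026+1·(-5.554302)≈-0.538628; next y=1/5·5.553669+1/4·(-0.538628)≈0.976077
n=6: y≈0.976077, sp=5, e=sp−y≈4.023923; I≈16.269949, D=e−e_prev≈4.577592; u=2·4.023923+1/2·16.269949+1·4.577592≈20.760413; next y=1/5·0.976077+1/4·20.760413≈5.385319
n=7: y≈5.385319, sp=5, e=sp−y≈-0.385319; I≈15.884630, D=e−e_prev≈-4.409242; u=2·(-0.385319)+1/2·15.884630+1·(-4.409242)≈2.762436; next y=1/5·5.385319+1/4·2.762436≈1.767673
n=8: y≈1.767673, sp=5, e=sp−y≈3.232327; I≈19.116958, D=e−e_prev≈3.617646; u=2·3.232327+1/2·19.116958+1·3.617646≈19.640779; next y=1/5·1.767673+1/4·19.640779≈5.263729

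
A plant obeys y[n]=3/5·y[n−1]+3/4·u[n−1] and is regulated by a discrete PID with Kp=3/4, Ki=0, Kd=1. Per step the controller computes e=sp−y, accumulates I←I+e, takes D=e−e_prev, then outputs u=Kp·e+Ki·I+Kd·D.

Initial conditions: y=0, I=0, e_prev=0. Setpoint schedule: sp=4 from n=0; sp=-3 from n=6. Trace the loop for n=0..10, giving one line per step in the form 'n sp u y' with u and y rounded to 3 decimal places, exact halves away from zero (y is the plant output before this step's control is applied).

0 4 7.000 0.000
1 4 -6.188 5.250
2 4 10.859 -1.491
3 4 -11.177 7.250
4 4 17.308 -4.033
5 4 -19.515 10.561
6 -3 15.835 -8.300
7 -3 -22.619 6.897
8 -3 27.092 -12.826
9 -3 -37.167 12.624
10 -3 45.901 -20.301

(exact arithmetic carried between steps; '≈' marks a value shown rounded to 6 d.p. or computed from one; I and e_prev carry over from the previous line; the table rounds u and y to 3 d.p., halves away from zero)
n=0: y=0, sp=4, e=sp−y=4; I=4, D=e−e_prev=4; u=3/4·4+0·4+1·4=7; next y=3/5·0+3/4·7=5.25
n=1: y=5.25, sp=4, e=sp−y=-1.25; I=2.75, D=e−e_prev=-5.25; u=3/4·(-1.25)+0·2.75+1·(-5.25)=-6.1875; next y=3/5·5.25+3/4·(-6.1875)=-1.490625
n=2: y=-1.490625, sp=4, e=sp−y=5.490625; I=8.240625, D=e−e_prev=6.740625; u=3/4·5.490625+0·8.240625+1·6.740625≈10.858594; next y=3/5·(-1.490625)+3/4·10.858594≈7.249570
n=3: y≈7.249570, sp=4, e=sp−y≈-3.249570; I≈4.991055, D=e−e_prev≈-8.740195; u=3/4·(-3.249570)+0·4.991055+1·(-8.740195)≈-11.177373; next y=3/5·7.249570+3/4·(-11.177373)≈-4.033288
n=4: y≈-4.033288, sp=4, e=sp−y≈8.033288; I≈13.024342, D=e−e_prev≈11.282858; u=3/4·8.033288+0·13.024342+1·11.282858≈17.307824; next y=3/5·(-4.033288)+3/4·17.307824≈10.560895
n=5: y≈10.560895, sp=4, e=sp−y≈-6.560895; I≈6.463447, D=e−e_prev≈-14.594183; u=3/4·(-6.560895)+0·6.463447+1·(-14.594183)≈-19.514854; next y=3/5·10.560895+3/4·(-19.514854)≈-8.299603
n=6: y≈-8.299603, sp=-3, e=sp−y≈5.299603; I≈11.763051, D=e−e_prev≈11.860499; u=3/4·5.299603+0·11.763051+1·11.860499≈15.835201; next y=3/5·(-8.299603)+3/4·15.835201≈6.896639
n=7: y≈6.896639, sp=-3, e=sp−y≈-9.896639; I≈1.866412, D=e−e_prev≈-15.196242; u=3/4·(-9.896639)+0·1.866412+1·(-15.196242)≈-22.618721; next y=3/5·6.896639+3/4·(-22.618721)≈-12.826058
n=8: y≈-12.826058, sp=-3, e=sp−y≈9.826058; I≈11.692470, D=e−e_prev≈19.722697; u=3/4·9.826058+0·11.692470+1·19.722697≈27.092240; next y=3/5·(-12.826058)+3/4·27.092240≈12.623545
n=9: y≈12.623545, sp=-3, e=sp−y≈-15.623545; I≈-3.931076, D=e−e_prev≈-25.449603; u=3/4·(-15.623545)+0·(-3.931076)+1·(-25.449603)≈-37.167262; next y=3/5·12.623545+3/4·(-37.167262)≈-20.301319
n=10: y≈-20.301319, sp=-3, e=sp−y≈17.301319; I≈13.370244, D=e−e_prev≈32.924865; u=3/4·17.301319+0·13.370244+1·32.924865≈45.900854; next y=3/5·(-20.301319)+3/4·45.900854≈22.244849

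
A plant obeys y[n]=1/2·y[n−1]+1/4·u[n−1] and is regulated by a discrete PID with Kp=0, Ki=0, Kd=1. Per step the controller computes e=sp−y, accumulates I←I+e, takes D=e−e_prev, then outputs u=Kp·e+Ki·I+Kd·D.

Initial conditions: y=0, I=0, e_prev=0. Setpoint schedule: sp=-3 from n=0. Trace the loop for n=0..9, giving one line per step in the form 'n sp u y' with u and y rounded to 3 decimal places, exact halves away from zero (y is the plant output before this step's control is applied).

0 -3 -3.000 0.000
1 -3 0.750 -0.750
2 -3 -0.563 -0.188
3 -3 0.047 -0.234
4 -3 -0.129 -0.105
5 -3 -0.021 -0.085
6 -3 -0.037 -0.048
7 -3 -0.014 -0.033
8 -3 -0.013 -0.020
9 -3 -0.007 -0.013

(exact arithmetic carried between steps; '≈' marks a value shown rounded to 6 d.p. or computed from one; I and e_prev carry over from the previous line; the table rounds u and y to 3 d.p., halves away from zero)
n=0: y=0, sp=-3, e=sp−y=-3; I=-3, D=e−e_prev=-3; u=0·(-3)+0·(-3)+1·(-3)=-3; next y=1/2·0+1/4·(-3)=-0.75
n=1: y=-0.75, sp=-3, e=sp−y=-2.25; I=-5.25, D=e−e_prev=0.75; u=0·(-2.25)+0·(-5.25)+1·0.75=0.75; next y=1/2·(-0.75)+1/4·0.75=-0.1875
n=2: y=-0.1875, sp=-3, e=sp−y=-2.8125; I=-8.0625, D=e−e_prev=-0.5625; u=0·(-2.8125)+0·(-8.0625)+1·(-0.5625)=-0.5625; next y=1/2·(-0.1875)+1/4·(-0.5625)=-0.234375
n=3: y=-0.234375, sp=-3, e=sp−y=-2.765625; I=-10.828125, D=e−e_prev=0.046875; u=0·(-2.765625)+0·(-10.828125)+1·0.046875=0.046875; next y=1/2·(-0.234375)+1/4·0.046875≈-0.105469
n=4: y≈-0.105469, sp=-3, e=sp−y≈-2.894531; I≈-13.722656, D=e−e_prev≈-0.128906; u=0·(-2.894531)+0·(-13.722656)+1·(-0.128906)≈-0.128906; next y=1/2·(-0.105469)+1/4·(-0.128906)≈-0.084961
n=5: y≈-0.084961, sp=-3, e=sp−y≈-2.915039; I≈-16.637695, D=e−e_prev≈-0.020508; u=0·(-2.915039)+0·(-16.637695)+1·(-0.020508)≈-0.020508; next y=1/2·(-0.084961)+1/4·(-0.020508)≈-0.047607
n=6: y≈-0.047607, sp=-3, e=sp−y≈-2.952393; I≈-19.590088, D=e−e_prev≈-0.037354; u=0·(-2.952393)+0·(-19.590088)+1·(-0.037354)≈-0.037354; next y=1/2·(-0.047607)+1/4·(-0.037354)≈-0.033142
n=7: y≈-0.033142, sp=-3, e=sp−y≈-2.966858; I≈-22.556946, D=e−e_prev≈-0.014465; u=0·(-2.966858)+0·(-22.556946)+1·(-0.014465)≈-0.014465; next y=1/2·(-0.033142)+1/4·(-0.014465)≈-0.020187
n=8: y≈-0.020187, sp=-3, e=sp−y≈-2.979813; I≈-25.536758, D=e−e_prev≈-0.012955; u=0·(-2.979813)+0·(-25.536758)+1·(-0.012955)≈-0.012955; next y=1/2·(-0.020187)+1/4·(-0.012955)≈-0.013332
n=9: y≈-0.013332, sp=-3, e=sp−y≈-2.986668; I≈-28.523426, D=e−e_prev≈-0.006855; u=0·(-2.986668)+0·(-28.523426)+1·(-0.006855)≈-0.006855; next y=1/2·(-0.013332)+1/4·(-0.006855)≈-0.008380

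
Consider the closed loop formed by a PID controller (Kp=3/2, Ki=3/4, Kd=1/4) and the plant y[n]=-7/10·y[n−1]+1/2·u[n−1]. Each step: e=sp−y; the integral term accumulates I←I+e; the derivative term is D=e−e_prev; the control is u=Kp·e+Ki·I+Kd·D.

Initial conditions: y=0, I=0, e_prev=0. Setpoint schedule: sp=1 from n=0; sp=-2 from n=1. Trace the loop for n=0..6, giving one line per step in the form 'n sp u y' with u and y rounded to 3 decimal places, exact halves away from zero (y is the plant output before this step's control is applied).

(exact arithmetic carried between steps; '≈' marks a value shown rounded to 6 d.p. or computed from one; I and e_prev carry over from the previous line; the table rounds u and y to 3 d.p., halves away from zero)
n=0: y=0, sp=1, e=sp−y=1; I=1, D=e−e_prev=1; u=3/2·1+3/4·1+1/4·1=2.5; next y=-7/10·0+1/2·2.5=1.25
n=1: y=1.25, sp=-2, e=sp−y=-3.25; I=-2.25, D=e−e_prev=-4.25; u=3/2·(-3.25)+3/4·(-2.25)+1/4·(-4.25)=-7.625; next y=-7/10·1.25+1/2·(-7.625)=-4.6875
n=2: y=-4.6875, sp=-2, e=sp−y=2.6875; I=0.4375, D=e−e_prev=5.9375; u=3/2·2.6875+3/4·0.4375+1/4·5.9375=5.84375; next y=-7/10·(-4.6875)+1/2·5.84375=6.203125
n=3: y=6.203125, sp=-2, e=sp−y=-8.203125; I=-7.765625, D=e−e_prev=-10.890625; u=3/2·(-8.203125)+3/4·(-7.765625)+1/4·(-10.890625)≈-20.851563; next y=-7/10·6.203125+1/2·(-20.851563)≈-14.767969
n=4: y≈-14.767969, sp=-2, e=sp−y≈12.767969; I≈5.002344, D=e−e_prev≈20.971094; u=3/2·12.767969+3/4·5.002344+1/4·20.971094≈28.146484; next y=-7/10·(-14.767969)+1/2·28.146484≈24.410820
n=5: y≈24.410820, sp=-2, e=sp−y≈-26.410820; I≈-21.408477, D=e−e_prev≈-39.178789; u=3/2·(-26.410820)+3/4·(-21.408477)+1/4·(-39.178789)≈-65.467285; next y=-7/10·24.410820+1/2·(-65.467285)≈-49.821217
n=6: y≈-49.821217, sp=-2, e=sp−y≈47.821217; I≈26.412740, D=e−e_prev≈74.232037; u=3/2·47.821217+3/4·26.412740+1/4·74.232037≈110.099390; next y=-7/10·(-49.821217)+1/2·110.099390≈89.924547

0 1 2.500 0.000
1 -2 -7.625 1.250
2 -2 5.844 -4.688
3 -2 -20.852 6.203
4 -2 28.146 -14.768
5 -2 -65.467 24.411
6 -2 110.099 -49.821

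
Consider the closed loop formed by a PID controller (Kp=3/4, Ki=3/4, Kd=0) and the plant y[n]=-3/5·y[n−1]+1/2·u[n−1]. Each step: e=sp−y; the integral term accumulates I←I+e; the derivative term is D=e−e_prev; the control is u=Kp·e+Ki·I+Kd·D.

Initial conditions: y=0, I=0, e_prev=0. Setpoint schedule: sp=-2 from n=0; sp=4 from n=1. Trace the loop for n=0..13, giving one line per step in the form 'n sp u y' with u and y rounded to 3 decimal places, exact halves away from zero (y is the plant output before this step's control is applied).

0 -2 -3.000 0.000
1 4 6.750 -1.500
2 4 2.213 4.275
3 4 10.607 -1.459
4 4 3.245 6.179
5 4 14.006 -2.085
6 4 3.062 8.254
7 4 17.384 -3.422
8 4 1.700 10.745
9 4 21.155 -5.597
10 4 -0.946 13.935
11 4 25.757 -8.834
12 4 -5.137 18.179
13 4 31.711 -13.476

(exact arithmetic carried between steps; '≈' marks a value shown rounded to 6 d.p. or computed from one; I and e_prev carry over from the previous line; the table rounds u and y to 3 d.p., halves away from zero)
n=0: y=0, sp=-2, e=sp−y=-2; I=-2, D=e−e_prev=-2; u=3/4·(-2)+3/4·(-2)+0·(-2)=-3; next y=-3/5·0+1/2·(-3)=-1.5
n=1: y=-1.5, sp=4, e=sp−y=5.5; I=3.5, D=e−e_prev=7.5; u=3/4·5.5+3/4·3.5+0·7.5=6.75; next y=-3/5·(-1.5)+1/2·6.75=4.275
n=2: y=4.275, sp=4, e=sp−y=-0.275; I=3.225, D=e−e_prev=-5.775; u=3/4·(-0.275)+3/4·3.225+0·(-5.775)=2.2125; next y=-3/5·4.275+1/2·2.2125=-1.45875
n=3: y=-1.45875, sp=4, e=sp−y=5.45875; I=8.68375, D=e−e_prev=5.73375; u=3/4·5.45875+3/4·8.68375+0·5.73375=10.606875; next y=-3/5·(-1.45875)+1/2·10.606875≈6.178688
n=4: y≈6.178688, sp=4, e=sp−y≈-2.178688; I≈6.505063, D=e−e_prev≈-7.637438; u=3/4·(-2.178688)+3/4·6.505063+0·(-7.637438)≈3.244781; next y=-3/5·6.178688+1/2·3.244781≈-2.084822
n=5: y≈-2.084822, sp=4, e=sp−y≈6.084822; I≈12.589884, D=e−e_prev≈8.263509; u=3/4·6.084822+3/4·12.589884+0·8.263509≈14.006030; next y=-3/5·(-2.084822)+1/2·14.006030≈8.253908
n=6: y≈8.253908, sp=4, e=sp−y≈-4.253908; I≈8.335976, D=e−e_prev≈-10.338730; u=3/4·(-4.253908)+3/4·8.335976+0·(-10.338730)≈3.061551; next y=-3/5·8.253908+1/2·3.061551≈-3.421569
n=7: y≈-3.421569, sp=4, e=sp−y≈7.421569; I≈15.757546, D=e−e_prev≈11.675477; u=3/4·7.421569+3/4·15.757546+0·11.675477≈17.384336; next y=-3/5·(-3.421569)+1/2·17.384336≈10.745109
n=8: y≈10.745109, sp=4, e=sp−y≈-6.745109; I≈9.012436, D=e−e_prev≈-14.166679; u=3/4·(-6.745109)+3/4·9.012436+0·(-14.166679)≈1.700495; next y=-3/5·10.745109+1/2·1.700495≈-5.596818
n=9: y≈-5.596818, sp=4, e=sp−y≈9.596818; I≈18.609254, D=e−e_prev≈16.341928; u=3/4·9.596818+3/4·18.609254+0·16.341928≈21.154554; next y=-3/5·(-5.596818)+1/2·21.154554≈13.935368
n=10: y≈13.935368, sp=4, e=sp−y≈-9.935368; I≈8.673886, D=e−e_prev≈-19.532186; u=3/4·(-9.935368)+3/4·8.673886+0·(-19.532186)≈-0.946111; next y=-3/5·13.935368+1/2·(-0.946111)≈-8.834277
n=11: y≈-8.834277, sp=4, e=sp−y≈12.834277; I≈21.508163, D=e−e_prev≈22.769645; u=3/4·12.834277+3/4·21.508163+0·22.769645≈25.756829; next y=-3/5·(-8.834277)+1/2·25.756829≈18.178981
n=12: y≈18.178981, sp=4, e=sp−y≈-14.178981; I≈7.329182, D=e−e_prev≈-27.013257; u=3/4·(-14.178981)+3/4·7.329182+0·(-27.013257)≈-5.137349; next y=-3/5·18.178981+1/2·(-5.137349)≈-13.476063
n=13: y≈-13.476063, sp=4, e=sp−y≈17.476063; I≈24.805245, D=e−e_prev≈31.655044; u=3/4·17.476063+3/4·24.805245+0·31.655044≈31.710981; next y=-3/5·(-13.476063)+1/2·31.710981≈23.941128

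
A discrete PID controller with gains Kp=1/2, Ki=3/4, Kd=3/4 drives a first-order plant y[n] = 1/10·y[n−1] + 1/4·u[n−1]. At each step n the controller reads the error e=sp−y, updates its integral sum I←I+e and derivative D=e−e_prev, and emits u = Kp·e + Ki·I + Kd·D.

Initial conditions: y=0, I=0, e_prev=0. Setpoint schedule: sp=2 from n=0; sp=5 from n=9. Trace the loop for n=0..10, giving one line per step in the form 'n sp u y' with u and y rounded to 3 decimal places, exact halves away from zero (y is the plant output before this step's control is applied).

0 2 4.000 0.000
1 2 2.000 1.000
2 2 4.300 0.600
3 2 3.980 1.135
4 2 5.083 1.109
5 2 5.186 1.382
6 2 5.748 1.435
7 2 5.920 1.581
8 2 6.229 1.638
9 5 12.378 1.721
10 5 9.558 3.267

(exact arithmetic carried between steps; '≈' marks a value shown rounded to 6 d.p. or computed from one; I and e_prev carry over from the previous line; the table rounds u and y to 3 d.p., halves away from zero)
n=0: y=0, sp=2, e=sp−y=2; I=2, D=e−e_prev=2; u=1/2·2+3/4·2+3/4·2=4; next y=1/10·0+1/4·4=1
n=1: y=1, sp=2, e=sp−y=1; I=3, D=e−e_prev=-1; u=1/2·1+3/4·3+3/4·(-1)=2; next y=1/10·1+1/4·2=0.6
n=2: y=0.6, sp=2, e=sp−y=1.4; I=4.4, D=e−e_prev=0.4; u=1/2·1.4+3/4·4.4+3/4·0.4=4.3; next y=1/10·0.6+1/4·4.3=1.135
n=3: y=1.135, sp=2, e=sp−y=0.865; I=5.265, D=e−e_prev=-0.535; u=1/2·0.865+3/4·5.265+3/4·(-0.535)=3.98; next y=1/10·1.135+1/4·3.98=1.1085
n=4: y=1.1085, sp=2, e=sp−y=0.8915; I=6.1565, D=e−e_prev=0.0265; u=1/2·0.8915+3/4·6.1565+3/4·0.0265=5.083; next y=1/10·1.1085+1/4·5.083=1.3816
n=5: y=1.3816, sp=2, e=sp−y=0.6184; I=6.7749, D=e−e_prev=-0.2731; u=1/2·0.6184+3/4·6.7749+3/4·(-0.2731)=5.18555; next y=1/10·1.3816+1/4·5.18555≈1.434548
n=6: y≈1.434548, sp=2, e=sp−y≈0.565453; I≈7.340353, D=e−e_prev≈-0.052948; u=1/2·0.565453+3/4·7.340353+3/4·(-0.052948)≈5.74828; next y=1/10·1.434548+1/4·5.74828≈1.580525
n=7: y≈1.580525, sp=2, e=sp−y≈0.419475; I≈7.759828, D=e−e_prev≈-0.145977; u=1/2·0.419475+3/4·7.759828+3/4·(-0.145977)≈5.920126; next y=1/10·1.580525+1/4·5.920126≈1.638084
n=8: y≈1.638084, sp=2, e=sp−y≈0.361916; I≈8.121744, D=e−e_prev≈-0.057559; u=1/2·0.361916+3/4·8.121744+3/4·(-0.057559)≈6.229097; next y=1/10·1.638084+1/4·6.229097≈1.721083
n=9: y≈1.721083, sp=5, e=sp−y≈3.278917; I≈11.400661, D=e−e_prev≈2.917001; u=1/2·3.278917+3/4·11.400661+3/4·2.917001≈12.377706; next y=1/10·1.721083+1/4·12.377706≈3.266535
n=10: y≈3.266535, sp=5, e=sp−y≈1.733465; I≈13.134127, D=e−e_prev≈-1.545452; u=1/2·1.733465+3/4·13.134127+3/4·(-1.545452)≈9.558239; next y=1/10·3.266535+1/4·9.558239≈2.716213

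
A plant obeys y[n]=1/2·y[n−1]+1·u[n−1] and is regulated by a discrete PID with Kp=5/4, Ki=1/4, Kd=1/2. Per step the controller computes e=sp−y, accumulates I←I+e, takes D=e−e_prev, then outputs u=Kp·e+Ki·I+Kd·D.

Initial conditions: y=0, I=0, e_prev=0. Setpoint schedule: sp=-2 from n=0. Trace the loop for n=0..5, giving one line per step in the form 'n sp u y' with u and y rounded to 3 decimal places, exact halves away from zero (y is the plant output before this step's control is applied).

(exact arithmetic carried between steps; '≈' marks a value shown rounded to 6 d.p. or computed from one; I and e_prev carry over from the previous line; the table rounds u and y to 3 d.p., halves away from zero)
n=0: y=0, sp=-2, e=sp−y=-2; I=-2, D=e−e_prev=-2; u=5/4·(-2)+1/4·(-2)+1/2·(-2)=-4; next y=1/2·0+1·(-4)=-4
n=1: y=-4, sp=-2, e=sp−y=2; I=0, D=e−e_prev=4; u=5/4·2+1/4·0+1/2·4=4.5; next y=1/2·(-4)+1·4.5=2.5
n=2: y=2.5, sp=-2, e=sp−y=-4.5; I=-4.5, D=e−e_prev=-6.5; u=5/4·(-4.5)+1/4·(-4.5)+1/2·(-6.5)=-10; next y=1/2·2.5+1·(-10)=-8.75
n=3: y=-8.75, sp=-2, e=sp−y=6.75; I=2.25, D=e−e_prev=11.25; u=5/4·6.75+1/4·2.25+1/2·11.25=14.625; next y=1/2·(-8.75)+1·14.625=10.25
n=4: y=10.25, sp=-2, e=sp−y=-12.25; I=-10, D=e−e_prev=-19; u=5/4·(-12.25)+1/4·(-10)+1/2·(-19)=-27.3125; next y=1/2·10.25+1·(-27.3125)=-22.1875
n=5: y=-22.1875, sp=-2, e=sp−y=20.1875; I=10.1875, D=e−e_prev=32.4375; u=5/4·20.1875+1/4·10.1875+1/2·32.4375=44; next y=1/2·(-22.1875)+1·44=32.90625

0 -2 -4.000 0.000
1 -2 4.500 -4.000
2 -2 -10.000 2.500
3 -2 14.625 -8.750
4 -2 -27.313 10.250
5 -2 44.000 -22.188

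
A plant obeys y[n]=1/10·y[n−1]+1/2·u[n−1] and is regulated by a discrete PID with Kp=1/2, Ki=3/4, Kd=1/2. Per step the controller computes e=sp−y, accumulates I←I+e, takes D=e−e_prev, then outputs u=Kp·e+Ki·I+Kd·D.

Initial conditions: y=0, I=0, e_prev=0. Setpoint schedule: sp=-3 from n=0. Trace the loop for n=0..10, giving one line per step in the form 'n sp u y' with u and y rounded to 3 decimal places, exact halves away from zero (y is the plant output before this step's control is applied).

0 -3 -5.250 0.000
1 -3 -1.406 -2.625
2 -3 -5.904 -0.966
3 -3 -2.955 -3.049
4 -3 -6.176 -1.782
5 -3 -3.859 -3.266
6 -3 -6.169 -2.256
7 -3 -4.378 -3.310
8 -3 -6.055 -2.520
9 -3 -4.691 -3.279
10 -3 -5.922 -2.673

(exact arithmetic carried between steps; '≈' marks a value shown rounded to 6 d.p. or computed from one; I and e_prev carry over from the previous line; the table rounds u and y to 3 d.p., halves away from zero)
n=0: y=0, sp=-3, e=sp−y=-3; I=-3, D=e−e_prev=-3; u=1/2·(-3)+3/4·(-3)+1/2·(-3)=-5.25; next y=1/10·0+1/2·(-5.25)=-2.625
n=1: y=-2.625, sp=-3, e=sp−y=-0.375; I=-3.375, D=e−e_prev=2.625; u=1/2·(-0.375)+3/4·(-3.375)+1/2·2.625=-1.40625; next y=1/10·(-2.625)+1/2·(-1.40625)=-0.965625
n=2: y=-0.965625, sp=-3, e=sp−y=-2.034375; I=-5.409375, D=e−e_prev=-1.659375; u=1/2·(-2.034375)+3/4·(-5.409375)+1/2·(-1.659375)≈-5.903906; next y=1/10·(-0.965625)+1/2·(-5.903906)≈-3.048516
n=3: y≈-3.048516, sp=-3, e=sp−y≈0.048516; I≈-5.360859, D=e−e_prev≈2.082891; u=1/2·0.048516+3/4·(-5.360859)+1/2·2.082891≈-2.954941; next y=1/10·(-3.048516)+1/2·(-2.954941)≈-1.782322
n=4: y≈-1.782322, sp=-3, e=sp−y≈-1.217678; I≈-6.578537, D=e−e_prev≈-1.266193; u=1/2·(-1.217678)+3/4·(-6.578537)+1/2·(-1.266193)≈-6.175838; next y=1/10·(-1.782322)+1/2·(-6.175838)≈-3.266151
n=5: y≈-3.266151, sp=-3, e=sp−y≈0.266151; I≈-6.312386, D=e−e_prev≈1.483829; u=1/2·0.266151+3/4·(-6.312386)+1/2·1.483829≈-3.859299; next y=1/10·(-3.266151)+1/2·(-3.859299)≈-2.256265
n=6: y≈-2.256265, sp=-3, e=sp−y≈-0.743735; I≈-7.056121, D=e−e_prev≈-1.009887; u=1/2·(-0.743735)+3/4·(-7.056121)+1/2·(-1.009887)≈-6.168902; next y=1/10·(-2.256265)+1/2·(-6.168902)≈-3.310077
n=7: y≈-3.310077, sp=-3, e=sp−y≈0.310077; I≈-6.746044, D=e−e_prev≈1.053813; u=1/2·0.310077+3/4·(-6.746044)+1/2·1.053813≈-4.377588; next y=1/10·(-3.310077)+1/2·(-4.377588)≈-2.519802
n=8: y≈-2.519802, sp=-3, e=sp−y≈-0.480198; I≈-7.226242, D=e−e_prev≈-0.790276; u=1/2·(-0.480198)+3/4·(-7.226242)+1/2·(-0.790276)≈-6.054919; next y=1/10·(-2.519802)+1/2·(-6.054919)≈-3.279440
n=9: y≈-3.279440, sp=-3, e=sp−y≈0.279440; I≈-6.946803, D=e−e_prev≈0.759638; u=1/2·0.279440+3/4·(-6.946803)+1/2·0.759638≈-4.690563; next y=1/10·(-3.279440)+1/2·(-4.690563)≈-2.673226
n=10: y≈-2.673226, sp=-3, e=sp−y≈-0.326774; I≈-7.273577, D=e−e_prev≈-0.606214; u=1/2·(-0.326774)+3/4·(-7.273577)+1/2·(-0.606214)≈-5.921677; next y=1/10·(-2.673226)+1/2·(-5.921677)≈-3.228161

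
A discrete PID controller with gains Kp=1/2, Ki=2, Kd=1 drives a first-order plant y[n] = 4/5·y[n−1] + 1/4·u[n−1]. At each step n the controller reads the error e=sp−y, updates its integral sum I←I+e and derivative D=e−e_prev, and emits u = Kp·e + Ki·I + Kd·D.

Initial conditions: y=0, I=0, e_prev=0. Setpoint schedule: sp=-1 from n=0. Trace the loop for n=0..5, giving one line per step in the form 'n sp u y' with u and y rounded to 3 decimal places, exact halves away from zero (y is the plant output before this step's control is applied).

0 -1 -3.500 0.000
1 -1 -1.438 -0.875
2 -1 -1.917 -1.059
3 -1 -1.047 -1.327
4 -1 -0.673 -1.323
5 -1 -0.360 -1.227

(exact arithmetic carried between steps; '≈' marks a value shown rounded to 6 d.p. or computed from one; I and e_prev carry over from the previous line; the table rounds u and y to 3 d.p., halves away from zero)
n=0: y=0, sp=-1, e=sp−y=-1; I=-1, D=e−e_prev=-1; u=1/2·(-1)+2·(-1)+1·(-1)=-3.5; next y=4/5·0+1/4·(-3.5)=-0.875
n=1: y=-0.875, sp=-1, e=sp−y=-0.125; I=-1.125, D=e−e_prev=0.875; u=1/2·(-0.125)+2·(-1.125)+1·0.875=-1.4375; next y=4/5·(-0.875)+1/4·(-1.4375)=-1.059375
n=2: y=-1.059375, sp=-1, e=sp−y=0.059375; I=-1.065625, D=e−e_prev=0.184375; u=1/2·0.059375+2·(-1.065625)+1·0.184375≈-1.917188; next y=4/5·(-1.059375)+1/4·(-1.917188)≈-1.326797
n=3: y≈-1.326797, sp=-1, e=sp−y≈0.326797; I≈-0.738828, D=e−e_prev≈0.267422; u=1/2·0.326797+2·(-0.738828)+1·0.267422≈-1.046836; next y=4/5·(-1.326797)+1/4·(-1.046836)≈-1.323146
n=4: y≈-1.323146, sp=-1, e=sp−y≈0.323146; I≈-0.415682, D=e−e_prev≈-0.003650; u=1/2·0.323146+2·(-0.415682)+1·(-0.003650)≈-0.673440; next y=4/5·(-1.323146)+1/4·(-0.673440)≈-1.226877
n=5: y≈-1.226877, sp=-1, e=sp−y≈0.226877; I≈-0.188804, D=e−e_prev≈-0.096269; u=1/2·0.226877+2·(-0.188804)+1·(-0.096269)≈-0.360439; next y=4/5·(-1.226877)+1/4·(-0.360439)≈-1.071612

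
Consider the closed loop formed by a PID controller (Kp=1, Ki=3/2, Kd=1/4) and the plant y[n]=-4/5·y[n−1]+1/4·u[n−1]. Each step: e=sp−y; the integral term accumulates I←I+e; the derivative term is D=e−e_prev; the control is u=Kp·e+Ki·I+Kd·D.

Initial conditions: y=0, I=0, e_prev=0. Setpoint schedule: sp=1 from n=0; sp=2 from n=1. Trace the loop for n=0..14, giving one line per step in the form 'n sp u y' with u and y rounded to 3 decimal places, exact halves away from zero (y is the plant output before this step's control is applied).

(exact arithmetic carried between steps; '≈' marks a value shown rounded to 6 d.p. or computed from one; I and e_prev carry over from the previous line; the table rounds u and y to 3 d.p., halves away from zero)
n=0: y=0, sp=1, e=sp−y=1; I=1, D=e−e_prev=1; u=1·1+3/2·1+1/4·1=2.75; next y=-4/5·0+1/4·2.75=0.6875
n=1: y=0.6875, sp=2, e=sp−y=1.3125; I=2.3125, D=e−e_prev=0.3125; u=1·1.3125+3/2·2.3125+1/4·0.3125=4.859375; next y=-4/5·0.6875+1/4·4.859375≈0.664844
n=2: y≈0.664844, sp=2, e=sp−y≈1.335156; I≈3.647656, D=e−e_prev≈0.022656; u=1·1.335156+3/2·3.647656+1/4·0.022656≈6.812305; next y=-4/5·0.664844+1/4·6.812305≈1.171201
n=3: y≈1.171201, sp=2, e=sp−y≈0.828799; I≈4.476455, D=e−e_prev≈-0.506357; u=1·0.828799+3/2·4.476455+1/4·(-0.506357)≈7.416892; next y=-4/5·1.171201+1/4·7.416892≈0.917262
n=4: y≈0.917262, sp=2, e=sp−y≈1.082738; I≈5.559193, D=e−e_prev≈0.253939; u=1·1.082738+3/2·5.559193+1/4·0.253939≈9.485012; next y=-4/5·0.917262+1/4·9.485012≈1.637443
n=5: y≈1.637443, sp=2, e=sp−y≈0.362557; I≈5.921750, D=e−e_prev≈-0.720181; u=1·0.362557+3/2·5.921750+1/4·(-0.720181)≈9.065136; next y=-4/5·1.637443+1/4·9.065136≈0.956329
n=6: y≈0.956329, sp=2, e=sp−y≈1.043671; I≈6.965420, D=e−e_prev≈0.681114; u=1·1.043671+3/2·6.965420+1/4·0.681114≈11.662080; next y=-4/5·0.956329+1/4·11.662080≈2.150457
n=7: y≈2.150457, sp=2, e=sp−y≈-0.150457; I≈6.814964, D=e−e_prev≈-1.194127; u=1·(-0.150457)+3/2·6.814964+1/4·(-1.194127)≈9.773457; next y=-4/5·2.150457+1/4·9.773457≈0.722999
n=8: y≈0.722999, sp=2, e=sp−y≈1.277001; I≈8.091965, D=e−e_prev≈1.427458; u=1·1.277001+3/2·8.091965+1/4·1.427458≈13.771812; next y=-4/5·0.722999+1/4·13.771812≈2.864554
n=9: y≈2.864554, sp=2, e=sp−y≈-0.864554; I≈7.227411, D=e−e_prev≈-2.141555; u=1·(-0.864554)+3/2·7.227411+1/4·(-2.141555)≈9.441174; next y=-4/5·2.864554+1/4·9.441174≈0.068650
n=10: y≈0.068650, sp=2, e=sp−y≈1.931350; I≈9.158761, D=e−e_prev≈2.795904; u=1·1.931350+3/2·9.158761+1/4·2.795904≈16.368466; next y=-4/5·0.068650+1/4·16.368466≈4.037196
n=11: y≈4.037196, sp=2, e=sp−y≈-2.037196; I≈7.121564, D=e−e_prev≈-3.968546; u=1·(-2.037196)+3/2·7.121564+1/4·(-3.968546)≈7.653013; next y=-4/5·4.037196+1/4·7.653013≈-1.316504
n=12: y≈-1.316504, sp=2, e=sp−y≈3.316504; I≈10.438068, D=e−e_prev≈5.353700; u=1·3.316504+3/2·10.438068+1/4·5.353700≈20.312031; next y=-4/5·(-1.316504)+1/4·20.312031≈6.131211
n=13: y≈6.131211, sp=2, e=sp−y≈-4.131211; I≈6.306857, D=e−e_prev≈-7.447714; u=1·(-4.131211)+3/2·6.306857+1/4·(-7.447714)≈3.467147; next y=-4/5·6.131211+1/4·3.467147≈-4.038182
n=14: y≈-4.038182, sp=2, e=sp−y≈6.038182; I≈12.345039, D=e−e_prev≈10.169392; u=1·6.038182+3/2·12.345039+1/4·10.169392≈27.098088; next y=-4/5·(-4.038182)+1/4·27.098088≈10.005068

0 1 2.750 0.000
1 2 4.859 0.688
2 2 6.812 0.665
3 2 7.417 1.171
4 2 9.485 0.917
5 2 9.065 1.637
6 2 11.662 0.956
7 2 9.773 2.150
8 2 13.772 0.723
9 2 9.441 2.865
10 2 16.368 0.069
11 2 7.653 4.037
12 2 20.312 -1.317
13 2 3.467 6.131
14 2 27.098 -4.038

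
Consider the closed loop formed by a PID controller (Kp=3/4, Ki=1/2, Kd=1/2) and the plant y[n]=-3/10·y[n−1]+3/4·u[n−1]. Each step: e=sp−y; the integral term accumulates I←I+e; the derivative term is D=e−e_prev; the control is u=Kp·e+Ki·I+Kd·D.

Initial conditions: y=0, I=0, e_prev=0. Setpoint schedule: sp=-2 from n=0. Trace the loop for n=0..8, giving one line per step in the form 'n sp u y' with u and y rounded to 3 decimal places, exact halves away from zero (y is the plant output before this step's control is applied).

(exact arithmetic carried between steps; '≈' marks a value shown rounded to 6 d.p. or computed from one; I and e_prev carry over from the previous line; the table rounds u and y to 3 d.p., halves away from zero)
n=0: y=0, sp=-2, e=sp−y=-2; I=-2, D=e−e_prev=-2; u=3/4·(-2)+1/2·(-2)+1/2·(-2)=-3.5; next y=-3/10·0+3/4·(-3.5)=-2.625
n=1: y=-2.625, sp=-2, e=sp−y=0.625; I=-1.375, D=e−e_prev=2.625; u=3/4·0.625+1/2·(-1.375)+1/2·2.625=1.09375; next y=-3/10·(-2.625)+3/4·1.09375≈1.607813
n=2: y≈1.607813, sp=-2, e=sp−y≈-3.607813; I≈-4.982813, D=e−e_prev≈-4.232813; u=3/4·(-3.607813)+1/2·(-4.982813)+1/2·(-4.232813)≈-7.313672; next y=-3/10·1.607813+3/4·(-7.313672)≈-5.967598
n=3: y≈-5.967598, sp=-2, e=sp−y≈3.967598; I≈-1.015215, D=e−e_prev≈7.575410; u=3/4·3.967598+1/2·(-1.015215)+1/2·7.575410≈6.255796; next y=-3/10·(-5.967598)+3/4·6.255796≈6.482126
n=4: y≈6.482126, sp=-2, e=sp−y≈-8.482126; I≈-9.497341, D=e−e_prev≈-12.449724; u=3/4·(-8.482126)+1/2·(-9.497341)+1/2·(-12.449724)≈-17.335127; next y=-3/10·6.482126+3/4·(-17.335127)≈-14.945983
n=5: y≈-14.945983, sp=-2, e=sp−y≈12.945983; I≈3.448642, D=e−e_prev≈21.428109; u=3/4·12.945983+1/2·3.448642+1/2·21.428109≈22.147863; next y=-3/10·(-14.945983)+3/4·22.147863≈21.094692
n=6: y≈21.094692, sp=-2, e=sp−y≈-23.094692; I≈-19.646050, D=e−e_prev≈-36.040676; u=3/4·(-23.094692)+1/2·(-19.646050)+1/2·(-36.040676)≈-45.164382; next y=-3/10·21.094692+3/4·(-45.164382)≈-40.201694
n=7: y≈-40.201694, sp=-2, e=sp−y≈38.201694; I≈18.555644, D=e−e_prev≈61.296387; u=3/4·38.201694+1/2·18.555644+1/2·61.296387≈68.577286; next y=-3/10·(-40.201694)+3/4·68.577286≈63.493473
n=8: y≈63.493473, sp=-2, e=sp−y≈-65.493473; I≈-46.937829, D=e−e_prev≈-103.695167; u=3/4·(-65.493473)+1/2·(-46.937829)+1/2·(-103.695167)≈-124.436603; next y=-3/10·63.493473+3/4·(-124.436603)≈-112.375494

0 -2 -3.500 0.000
1 -2 1.094 -2.625
2 -2 -7.314 1.608
3 -2 6.256 -5.968
4 -2 -17.335 6.482
5 -2 22.148 -14.946
6 -2 -45.164 21.095
7 -2 68.577 -40.202
8 -2 -124.437 63.493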